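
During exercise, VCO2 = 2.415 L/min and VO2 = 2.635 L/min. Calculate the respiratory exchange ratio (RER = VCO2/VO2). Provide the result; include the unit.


RER = VCO2 / VO2
= 2.415 / 2.635
= 0.9165

0.9165


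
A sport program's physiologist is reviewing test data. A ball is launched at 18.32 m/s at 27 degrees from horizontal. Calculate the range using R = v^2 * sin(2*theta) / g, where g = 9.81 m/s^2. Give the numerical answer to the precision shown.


sin(2 * 27) = sin(54) = 0.809017
v^2 = 18.32^2 = 335.6224
R = 335.6224 * 0.809017 / 9.81
= 27.678 m

27.678 m


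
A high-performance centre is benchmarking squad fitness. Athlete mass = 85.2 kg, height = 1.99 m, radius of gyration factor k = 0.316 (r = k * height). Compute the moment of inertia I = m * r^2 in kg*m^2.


r = k * height = 0.316 * 1.99 = 0.62884 m
r^2 = 0.62884^2 = 0.39544
I = 85.2 * 0.39544 = 33.691 kg*m^2

33.691 kg*m^2


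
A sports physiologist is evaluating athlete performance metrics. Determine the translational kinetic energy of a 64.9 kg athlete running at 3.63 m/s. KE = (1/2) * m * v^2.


KE = 0.5 * m * v^2
= 0.5 * 64.9 * 3.63^2
= 0.5 * 64.9 * 13.1769
= 427.59 J

427.59 J


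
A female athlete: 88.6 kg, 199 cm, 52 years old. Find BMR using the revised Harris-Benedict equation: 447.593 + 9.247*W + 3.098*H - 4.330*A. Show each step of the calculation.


Intercept = 447.593
Weight contribution = 9.247 * 88.6 = 819.2842
Height contribution = 3.098 * 199 = 616.502
Age contribution = 4.33 * 52 = 225.16
BMR = 447.593 + 819.2842 + 616.502 - 225.16
= 1658.22 kcal/day

1658.22 kcal/day


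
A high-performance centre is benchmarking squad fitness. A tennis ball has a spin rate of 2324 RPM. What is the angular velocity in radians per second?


Convert RPM to rad/s: multiply by 2*pi and divide by 60
omega = 2324 * 2 * pi / 60
= 243.369 rad/s

243.369 rad/s


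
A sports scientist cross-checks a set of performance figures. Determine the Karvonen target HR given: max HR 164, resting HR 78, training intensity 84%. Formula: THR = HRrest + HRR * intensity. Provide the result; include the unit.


HRR = HRmax - HRrest = 164 - 78 = 86
THR = 78 + 86 * 0.84
= 150.24 bpm

150.24 bpm


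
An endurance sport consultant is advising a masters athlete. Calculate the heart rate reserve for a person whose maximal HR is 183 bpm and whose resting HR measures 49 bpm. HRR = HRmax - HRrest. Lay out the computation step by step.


HRmax = 183 bpm
HRrest = 49 bpm
HRR = 183 - 49 = 134 bpm

134 bpm


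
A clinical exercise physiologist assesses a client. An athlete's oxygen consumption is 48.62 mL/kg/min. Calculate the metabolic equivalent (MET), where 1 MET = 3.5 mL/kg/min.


MET = VO2 / 3.5
= 48.62 / 3.5
= 13.89 METs

13.89 METs


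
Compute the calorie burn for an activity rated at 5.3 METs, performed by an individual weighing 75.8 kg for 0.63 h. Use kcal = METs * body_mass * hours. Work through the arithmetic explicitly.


Product of METs and mass = 5.3 * 75.8 = 401.74
Total kcal = 401.74 * 0.63 = 253.1 kcal

253.1 kcal


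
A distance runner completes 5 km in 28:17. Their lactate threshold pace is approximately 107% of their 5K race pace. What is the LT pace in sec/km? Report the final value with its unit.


Convert to seconds: 28 min 17 s = 1697 s
Pace per km = 1697 / 5 = 339.4 s/km
LT pace = 339.4 * 1.07 = 363.16 s/km

363.16 s/km


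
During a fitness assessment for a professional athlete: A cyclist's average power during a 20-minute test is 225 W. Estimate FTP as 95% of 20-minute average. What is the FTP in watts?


FTP = 20-min power * 0.95
= 225 * 0.95
= 213.75 W

213.75 W


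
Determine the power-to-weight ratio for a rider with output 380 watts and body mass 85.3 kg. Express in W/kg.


P/W = 380 / 85.3 = 4.455 W/kg

4.455 W/kg


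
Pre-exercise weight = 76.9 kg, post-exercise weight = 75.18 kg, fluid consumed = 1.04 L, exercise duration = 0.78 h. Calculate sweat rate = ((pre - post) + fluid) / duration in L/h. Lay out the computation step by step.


Weight loss = 76.9 - 75.18 = 1.72 kg (approx L)
Total sweat = 1.72 + 1.04 = 2.76 L
Sweat rate = 2.76 / 0.78 = 3.538 L/h

3.538 L/h


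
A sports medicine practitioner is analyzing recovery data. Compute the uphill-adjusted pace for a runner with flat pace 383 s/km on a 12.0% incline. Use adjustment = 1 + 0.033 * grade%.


Adjustment factor = 1 + 0.033 * 12.0 = 1.396
Grade-adjusted pace = 383 * 1.396 = 534.67 s/km

534.67 s/km


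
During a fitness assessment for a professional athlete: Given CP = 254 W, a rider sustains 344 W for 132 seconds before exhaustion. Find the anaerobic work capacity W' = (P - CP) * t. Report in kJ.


Excess power = 344 - 254 = 90 W
Work above CP = 90 * 132 = 11880 J
W' = 11.88 kJ

11.88 kJ


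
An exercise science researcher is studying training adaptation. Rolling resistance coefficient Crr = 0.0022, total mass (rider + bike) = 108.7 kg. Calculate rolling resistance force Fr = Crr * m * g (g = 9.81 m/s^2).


Fr = Crr * m * g
= 0.0022 * 108.7 * 9.81
= 2.346 N

2.346 N


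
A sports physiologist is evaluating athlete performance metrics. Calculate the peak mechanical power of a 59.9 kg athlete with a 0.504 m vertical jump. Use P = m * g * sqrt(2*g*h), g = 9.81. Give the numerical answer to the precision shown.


First, sqrt(2gh) = sqrt(2 * 9.81 * 0.504)
= sqrt(9.88848) = 3.144595 m/s
Power = 59.9 * 9.81 * 3.144595 = 1847.82 W

1847.82 W


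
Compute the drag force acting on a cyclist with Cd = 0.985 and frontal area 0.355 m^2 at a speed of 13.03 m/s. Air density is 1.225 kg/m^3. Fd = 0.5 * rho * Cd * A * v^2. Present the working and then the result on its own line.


Step 1: v^2 = 169.7809
Step 2: Fd = 0.5 * 1.225 * 0.985 * 0.355 * 169.7809
= 36.363 N

36.363 N


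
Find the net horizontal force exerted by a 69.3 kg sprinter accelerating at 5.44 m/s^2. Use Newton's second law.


Newton's second law: F = m * a
F = 69.3 * 5.44 = 376.99 N

376.99 N


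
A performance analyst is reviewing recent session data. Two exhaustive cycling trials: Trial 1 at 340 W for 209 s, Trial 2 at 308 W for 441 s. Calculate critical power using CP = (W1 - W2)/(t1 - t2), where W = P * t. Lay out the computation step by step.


W1 = 340 * 209 = 71060 J
W2 = 308 * 441 = 135828 J
CP = (71060 - 135828) / (209 - 441)
= -64768 / -232
= 279.17 W

279.17 W


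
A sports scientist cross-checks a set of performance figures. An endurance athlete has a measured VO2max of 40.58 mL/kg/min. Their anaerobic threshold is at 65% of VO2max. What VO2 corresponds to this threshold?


Anaerobic threshold VO2 = VO2max * 65%
= 40.58 * 0.65
= 26.38 mL/kg/min

26.38 mL/kg/min


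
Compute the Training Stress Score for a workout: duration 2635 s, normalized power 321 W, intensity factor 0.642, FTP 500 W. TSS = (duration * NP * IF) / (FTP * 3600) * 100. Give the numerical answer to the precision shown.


Product = 2635 * 321 * 0.642 = 543026.07
Base = 500 * 3600 = 1800000
TSS = 543026.07 / 1800000 * 100 = 30.17

30.17 TSS


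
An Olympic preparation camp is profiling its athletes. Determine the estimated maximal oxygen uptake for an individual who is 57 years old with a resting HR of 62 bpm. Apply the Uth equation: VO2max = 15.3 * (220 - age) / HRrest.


HRmax = 220 - 57 = 163
VO2max = 15.3 * (163 / 62)
= 15.3 * 2.629
= 40.22 mL/kg/min

40.22 mL/kg/min


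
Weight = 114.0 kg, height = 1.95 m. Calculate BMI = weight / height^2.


height^2 = 1.95^2 = 3.8025
BMI = 114.0 / 3.8025 = 29.98 kg/m^2

29.98 kg/m^2


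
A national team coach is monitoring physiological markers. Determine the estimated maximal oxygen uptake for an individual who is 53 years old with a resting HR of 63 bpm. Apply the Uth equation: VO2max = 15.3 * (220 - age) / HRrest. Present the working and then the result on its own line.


HRmax = 220 - 53 = 167
VO2max = 15.3 * (167 / 63)
= 15.3 * 2.6508
= 40.56 mL/kg/min

40.56 mL/kg/min


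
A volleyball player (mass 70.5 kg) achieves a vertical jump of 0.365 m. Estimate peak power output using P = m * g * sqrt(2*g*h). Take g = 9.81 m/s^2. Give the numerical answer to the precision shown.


2 * g * h = 2 * 9.81 * 0.365 = 7.1613
sqrt(7.1613) = 2.676061 m/s
P = 70.5 * 9.81 * 2.676061 = 1850.78 W

1850.78 W


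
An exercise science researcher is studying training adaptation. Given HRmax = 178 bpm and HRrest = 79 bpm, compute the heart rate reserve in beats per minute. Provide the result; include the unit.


Heart rate reserve = maximum HR minus resting HR
HRR = 178 - 79 = 99 bpm

99 bpm


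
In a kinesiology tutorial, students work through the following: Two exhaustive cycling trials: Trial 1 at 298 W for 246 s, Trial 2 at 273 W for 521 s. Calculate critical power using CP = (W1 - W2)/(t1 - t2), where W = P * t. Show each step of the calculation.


W1 = 298 * 246 = 73308 J
W2 = 273 * 521 = 142233 J
CP = (73308 - 142233) / (246 - 521)
= -68925 / -275
= 250.64 W

250.64 W


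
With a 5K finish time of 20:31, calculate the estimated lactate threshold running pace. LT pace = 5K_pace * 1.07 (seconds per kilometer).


Race duration = 1231 s for 5 km
Average pace = 1231 / 5 = 246.2 s/km
LT pace = 246.2 * 1.07
= 263.43 s/km

263.43 s/km


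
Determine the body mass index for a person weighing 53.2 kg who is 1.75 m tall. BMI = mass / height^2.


BMI = mass / height^2
= 53.2 / 1.75^2
= 53.2 / 3.0625
= 17.37 kg/m^2

17.37 kg/m^2


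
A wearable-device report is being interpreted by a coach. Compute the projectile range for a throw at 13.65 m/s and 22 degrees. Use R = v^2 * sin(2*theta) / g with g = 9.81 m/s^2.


Two times the angle = 44 degrees
sin(44) = 0.694658
R = 186.3225 * 0.694658 / 9.81 = 13.194 m

13.194 m


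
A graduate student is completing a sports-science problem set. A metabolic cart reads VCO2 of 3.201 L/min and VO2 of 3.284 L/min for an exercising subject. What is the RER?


RER = VCO2 / VO2 = 3.201 / 3.284 = 0.9747

0.9747


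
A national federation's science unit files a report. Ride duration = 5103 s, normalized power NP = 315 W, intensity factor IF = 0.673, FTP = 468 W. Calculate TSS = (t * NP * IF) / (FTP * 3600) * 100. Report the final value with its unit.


Numerator = 5103 * 315 * 0.673 = 1081810.485
Denominator = 468 * 3600 = 1684800
TSS = 1081810.485 / 1684800 * 100
= 64.21

64.21 TSS


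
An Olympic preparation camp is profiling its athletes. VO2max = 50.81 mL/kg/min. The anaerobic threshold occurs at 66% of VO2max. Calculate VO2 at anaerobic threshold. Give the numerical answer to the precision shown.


AT fraction = 66 / 100 = 0.66
AT VO2 = 50.81 * 0.66
= 33.53 mL/kg/min

33.53 mL/kg/min


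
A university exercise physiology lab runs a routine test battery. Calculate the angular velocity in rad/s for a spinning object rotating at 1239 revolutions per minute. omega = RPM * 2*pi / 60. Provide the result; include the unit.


omega = RPM * 2*pi / 60
= 1239 * 6.28318531 / 60
= 129.748 rad/s

129.748 rad/s


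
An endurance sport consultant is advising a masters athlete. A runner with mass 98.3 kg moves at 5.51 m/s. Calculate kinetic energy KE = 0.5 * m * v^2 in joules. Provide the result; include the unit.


v^2 = 5.51^2 = 30.3601
KE = 0.5 * 98.3 * 30.3601
= 1492.2 J

1492.2 J


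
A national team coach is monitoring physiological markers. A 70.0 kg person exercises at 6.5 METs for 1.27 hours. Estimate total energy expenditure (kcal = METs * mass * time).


Energy = METs * mass(kg) * time(h)
= 6.5 * 70.0 * 1.27
= 577.85 kcal

577.85 kcal


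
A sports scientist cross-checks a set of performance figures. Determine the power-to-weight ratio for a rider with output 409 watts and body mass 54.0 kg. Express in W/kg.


P/W = 409 / 54.0 = 7.574 W/kg

7.574 W/kg


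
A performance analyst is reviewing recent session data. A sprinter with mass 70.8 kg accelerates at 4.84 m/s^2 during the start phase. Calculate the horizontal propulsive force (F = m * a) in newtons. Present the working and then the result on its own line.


F = m * a
= 70.8 * 4.84
= 342.67 N

342.67 N


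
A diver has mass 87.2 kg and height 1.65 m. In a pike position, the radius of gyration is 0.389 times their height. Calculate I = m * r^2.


r = 0.389 * 1.65 = 0.64185 m
I = m * r^2 = 87.2 * 0.411971 = 35.924 kg*m^2

35.924 kg*m^2


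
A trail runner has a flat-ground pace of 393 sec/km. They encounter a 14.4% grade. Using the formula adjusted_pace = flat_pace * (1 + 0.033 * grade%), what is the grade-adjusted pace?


Grade factor = 1 + 0.033 * 14.4 = 1.4752
Adjusted = 393 * 1.4752 = 579.75 sec/km

579.75 s/km


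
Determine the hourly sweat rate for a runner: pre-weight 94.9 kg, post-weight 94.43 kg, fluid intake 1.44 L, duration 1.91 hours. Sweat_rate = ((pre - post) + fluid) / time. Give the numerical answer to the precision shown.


Mass lost = 94.9 - 94.43 = 0.47 kg
Add fluid consumed: 0.47 + 1.44 = 1.91 L total sweat
Sweat rate = 1.91 / 1.91 = 1.0 L/h

1.0 L/h


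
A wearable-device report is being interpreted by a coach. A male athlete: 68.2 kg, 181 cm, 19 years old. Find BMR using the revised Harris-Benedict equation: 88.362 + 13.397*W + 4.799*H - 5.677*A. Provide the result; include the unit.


Intercept = 88.362
Weight contribution = 13.397 * 68.2 = 913.6754
Height contribution = 4.799 * 181 = 868.619
Age contribution = 5.677 * 19 = 107.863
BMR = 88.362 + 913.6754 + 868.619 - 107.863
= 1762.79 kcal/day

1762.79 kcal/day


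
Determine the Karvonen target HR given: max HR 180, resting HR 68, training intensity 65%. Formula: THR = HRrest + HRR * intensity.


HRR = HRmax - HRrest = 180 - 68 = 112
THR = 68 + 112 * 0.65
= 140.8 bpm

140.8 bpm


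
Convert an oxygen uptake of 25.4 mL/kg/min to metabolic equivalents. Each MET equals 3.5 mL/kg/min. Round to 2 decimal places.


One MET = 3.5 mL/kg/min
Number of METs = 25.4 / 3.5
= 7.26 METs

7.26 METs


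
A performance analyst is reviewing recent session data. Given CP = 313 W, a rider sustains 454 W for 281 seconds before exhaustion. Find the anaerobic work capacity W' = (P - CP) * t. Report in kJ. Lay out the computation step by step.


Excess power = 454 - 313 = 141 W
Work above CP = 141 * 281 = 39621 J
W' = 39.621 kJ

39.621 kJ


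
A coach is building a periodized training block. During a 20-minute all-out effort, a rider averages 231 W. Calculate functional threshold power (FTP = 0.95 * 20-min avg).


FTP = 0.95 * 231
= 219.45 W

219.45 W


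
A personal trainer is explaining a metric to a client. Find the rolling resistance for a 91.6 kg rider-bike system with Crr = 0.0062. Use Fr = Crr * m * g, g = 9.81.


m * g = 91.6 * 9.81 = 898.596 N
Fr = 0.0062 * 898.596 = 5.571 N

5.571 N


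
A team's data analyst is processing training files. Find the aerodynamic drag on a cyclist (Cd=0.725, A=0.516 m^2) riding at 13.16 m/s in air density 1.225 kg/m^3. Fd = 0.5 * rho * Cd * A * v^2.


Fd = 0.5 * 1.225 * 0.725 * 0.516 * 13.16^2
= 0.5 * 1.225 * 0.725 * 0.516 * 173.1856
= 39.683 N

39.683 N


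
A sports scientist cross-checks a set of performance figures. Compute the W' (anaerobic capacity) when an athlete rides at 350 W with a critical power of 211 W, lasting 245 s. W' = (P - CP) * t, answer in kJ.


Above-CP power = 139 W
Duration = 245 s
W' = 139 * 245 = 34055 J
Convert: 34055 / 1000 = 34.055 kJ

34.055 kJ


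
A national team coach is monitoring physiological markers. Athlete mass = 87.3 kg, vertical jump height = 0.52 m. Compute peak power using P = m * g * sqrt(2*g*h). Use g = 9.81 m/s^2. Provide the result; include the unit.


sqrt(2 * 9.81 * 0.52) = sqrt(10.2024) = 3.19412 m/s
P = 87.3 * 9.81 * 3.19412
= 2735.49 W

2735.49 W


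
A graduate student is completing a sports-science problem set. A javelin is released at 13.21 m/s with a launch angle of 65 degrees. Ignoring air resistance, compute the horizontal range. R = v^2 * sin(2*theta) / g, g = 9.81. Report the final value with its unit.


Launch speed squared = 174.5041
sin(2 * 65 deg) = 0.766044
Range = 174.5041 * 0.766044 / 9.81
= 13.627 m

13.627 m


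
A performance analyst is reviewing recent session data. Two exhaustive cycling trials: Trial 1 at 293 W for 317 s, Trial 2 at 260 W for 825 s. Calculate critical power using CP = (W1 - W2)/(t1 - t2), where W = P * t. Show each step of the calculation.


W1 = 293 * 317 = 92881 J
W2 = 260 * 825 = 214500 J
CP = (92881 - 214500) / (317 - 825)
= -121619 / -508
= 239.41 W

239.41 W


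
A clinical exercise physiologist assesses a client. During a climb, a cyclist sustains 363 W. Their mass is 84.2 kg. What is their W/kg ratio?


Power-to-weight = 363 W / 84.2 kg
= 4.311 W/kg

4.311 W/kg


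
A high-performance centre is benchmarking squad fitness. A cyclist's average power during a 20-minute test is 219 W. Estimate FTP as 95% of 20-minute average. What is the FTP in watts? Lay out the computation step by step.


FTP = 20-min power * 0.95
= 219 * 0.95
= 208.05 W

208.05 W


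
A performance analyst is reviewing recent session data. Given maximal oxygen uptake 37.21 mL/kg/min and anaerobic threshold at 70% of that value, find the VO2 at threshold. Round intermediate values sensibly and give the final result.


Percentage as decimal = 0.7
VO2 at AT = 37.21 * 0.7 = 26.05 mL/kg/min

26.05 mL/kg/min


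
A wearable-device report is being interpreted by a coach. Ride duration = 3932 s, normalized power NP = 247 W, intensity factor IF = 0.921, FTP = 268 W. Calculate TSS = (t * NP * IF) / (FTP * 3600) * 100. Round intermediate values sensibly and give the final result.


Numerator = 3932 * 247 * 0.921 = 894478.884
Denominator = 268 * 3600 = 964800
TSS = 894478.884 / 964800 * 100
= 92.71

92.71 TSS


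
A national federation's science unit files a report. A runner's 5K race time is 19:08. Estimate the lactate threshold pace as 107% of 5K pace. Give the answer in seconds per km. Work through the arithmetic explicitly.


Total race time = 19*60 + 8 = 1148 seconds
5K pace = 1148 / 5 = 229.6 sec/km
LT pace = 229.6 * 1.07 = 245.67 sec/km

245.67 s/km


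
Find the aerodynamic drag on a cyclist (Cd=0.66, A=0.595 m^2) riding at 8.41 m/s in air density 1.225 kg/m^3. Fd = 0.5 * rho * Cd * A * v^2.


Fd = 0.5 * 1.225 * 0.66 * 0.595 * 8.41^2
= 0.5 * 1.225 * 0.66 * 0.595 * 70.7281
= 17.012 N

17.012 N


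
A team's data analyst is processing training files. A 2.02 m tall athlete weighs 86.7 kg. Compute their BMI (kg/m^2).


height^2 = 4.0804 m^2
BMI = 86.7 / 4.0804 = 21.25 kg/m^2

21.25 kg/m^2


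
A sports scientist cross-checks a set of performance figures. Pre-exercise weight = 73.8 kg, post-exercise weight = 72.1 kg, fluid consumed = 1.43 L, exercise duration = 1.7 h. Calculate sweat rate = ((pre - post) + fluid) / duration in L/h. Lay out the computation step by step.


Weight loss = 73.8 - 72.1 = 1.7 kg (approx L)
Total sweat = 1.7 + 1.43 = 3.13 L
Sweat rate = 3.13 / 1.7 = 1.841 L/h

1.841 L/h


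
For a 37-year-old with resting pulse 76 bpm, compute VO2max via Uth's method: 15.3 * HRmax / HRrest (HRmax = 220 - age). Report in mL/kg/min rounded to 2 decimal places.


Step 1: HRmax = 220 - 37 = 183 bpm
Step 2: Ratio = 183 / 76 = 2.4079
Step 3: VO2max = 15.3 * 2.4079 = 36.84 mL/kg/min

36.84 mL/kg/min


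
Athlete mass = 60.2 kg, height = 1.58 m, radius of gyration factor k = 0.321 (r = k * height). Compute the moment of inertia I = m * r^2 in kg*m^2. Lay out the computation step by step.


r = k * height = 0.321 * 1.58 = 0.50718 m
r^2 = 0.50718^2 = 0.257232
I = 60.2 * 0.257232 = 15.485 kg*m^2

15.485 kg*m^2


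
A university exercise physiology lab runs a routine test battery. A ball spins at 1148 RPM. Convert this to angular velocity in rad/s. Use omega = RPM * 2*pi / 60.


omega = 1148 * 2 * pi / 60
= 1148 * 6.28318531 / 60
= 7213.097 / 60
= 120.218 rad/s

120.218 rad/s


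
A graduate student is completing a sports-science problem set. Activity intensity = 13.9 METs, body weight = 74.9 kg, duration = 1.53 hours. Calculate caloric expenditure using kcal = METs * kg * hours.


kcal = 13.9 * 74.9 * 1.53
= 1041.11 * 1.53
= 1592.9 kcal

1592.9 kcal


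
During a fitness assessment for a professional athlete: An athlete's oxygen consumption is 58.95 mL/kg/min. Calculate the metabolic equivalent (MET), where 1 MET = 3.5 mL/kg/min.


MET = VO2 / 3.5
= 58.95 / 3.5
= 16.84 METs

16.84 METs


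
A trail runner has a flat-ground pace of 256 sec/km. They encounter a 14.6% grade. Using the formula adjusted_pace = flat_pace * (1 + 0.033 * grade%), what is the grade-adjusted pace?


Grade factor = 1 + 0.033 * 14.6 = 1.4818
Adjusted = 256 * 1.4818 = 379.34 sec/km

379.34 s/km


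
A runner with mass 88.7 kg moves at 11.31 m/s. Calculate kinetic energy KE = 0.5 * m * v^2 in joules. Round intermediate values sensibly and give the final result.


v^2 = 11.31^2 = 127.9161
KE = 0.5 * 88.7 * 127.9161
= 5673.08 J

5673.08 J


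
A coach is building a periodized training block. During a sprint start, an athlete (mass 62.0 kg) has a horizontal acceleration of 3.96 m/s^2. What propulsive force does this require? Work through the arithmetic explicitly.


Propulsive force = mass * acceleration
= 62.0 kg * 3.96 m/s^2
= 245.52 N

245.52 N


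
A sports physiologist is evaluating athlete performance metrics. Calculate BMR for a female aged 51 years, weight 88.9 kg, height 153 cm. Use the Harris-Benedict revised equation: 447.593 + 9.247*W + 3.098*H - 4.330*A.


Substituting values:
W term = 9.247 * 88.9 = 822.0583
H term = 3.098 * 153 = 473.994
A term = 4.330 * 51 = 220.83
BMR = 1522.82 kcal/day

1522.82 kcal/day


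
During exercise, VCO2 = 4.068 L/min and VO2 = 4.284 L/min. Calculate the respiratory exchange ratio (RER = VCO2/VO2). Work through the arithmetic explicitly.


RER = VCO2 / VO2
= 4.068 / 4.284
= 0.9496

0.9496


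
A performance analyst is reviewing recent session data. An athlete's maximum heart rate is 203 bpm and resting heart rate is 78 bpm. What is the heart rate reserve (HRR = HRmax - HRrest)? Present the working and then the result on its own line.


HRR = HRmax - HRrest
= 203 - 78
= 125 bpm

125 bpm


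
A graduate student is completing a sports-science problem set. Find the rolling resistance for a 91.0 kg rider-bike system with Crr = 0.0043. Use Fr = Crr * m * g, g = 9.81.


m * g = 91.0 * 9.81 = 892.71 N
Fr = 0.0043 * 892.71 = 3.839 N

3.839 N


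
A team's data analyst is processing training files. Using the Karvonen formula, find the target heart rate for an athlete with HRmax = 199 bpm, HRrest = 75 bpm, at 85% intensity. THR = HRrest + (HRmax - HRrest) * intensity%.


HRR = 199 - 75 = 124
THR = 75 + 124 * 0.85
= 75 + 105.4
= 180.4 bpm

180.4 bpm


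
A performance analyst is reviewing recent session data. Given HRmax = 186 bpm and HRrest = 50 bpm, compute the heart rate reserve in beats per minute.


Heart rate reserve = maximum HR minus resting HR
HRR = 186 - 50 = 136 bpm

136 bpm


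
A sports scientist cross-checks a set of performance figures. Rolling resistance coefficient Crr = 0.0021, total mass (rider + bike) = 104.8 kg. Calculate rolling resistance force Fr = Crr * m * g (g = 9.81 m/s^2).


Fr = Crr * m * g
= 0.0021 * 104.8 * 9.81
= 2.159 N

2.159 N


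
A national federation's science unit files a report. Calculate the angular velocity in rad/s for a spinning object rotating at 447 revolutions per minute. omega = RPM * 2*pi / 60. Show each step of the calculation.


omega = RPM * 2*pi / 60
= 447 * 6.28318531 / 60
= 46.81 rad/s

46.81 rad/s


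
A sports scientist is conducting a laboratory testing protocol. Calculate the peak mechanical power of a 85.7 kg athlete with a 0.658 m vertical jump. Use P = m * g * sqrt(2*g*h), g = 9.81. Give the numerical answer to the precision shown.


First, sqrt(2gh) = sqrt(2 * 9.81 * 0.658)
= sqrt(12.90996) = 3.593043 m/s
Power = 85.7 * 9.81 * 3.593043 = 3020.73 W

3020.73 W


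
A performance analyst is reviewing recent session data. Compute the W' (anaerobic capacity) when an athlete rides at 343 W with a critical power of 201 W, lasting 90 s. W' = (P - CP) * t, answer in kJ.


Above-CP power = 142 W
Duration = 90 s
W' = 142 * 90 = 12780 J
Convert: 12780 / 1000 = 12.78 kJ

12.78 kJ


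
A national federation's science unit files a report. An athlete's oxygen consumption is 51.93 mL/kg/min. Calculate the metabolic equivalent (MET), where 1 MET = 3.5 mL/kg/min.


MET = VO2 / 3.5
= 51.93 / 3.5
= 14.84 METs

14.84 METs


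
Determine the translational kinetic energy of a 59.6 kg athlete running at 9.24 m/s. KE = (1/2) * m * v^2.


KE = 0.5 * m * v^2
= 0.5 * 59.6 * 9.24^2
= 0.5 * 59.6 * 85.3776
= 2544.25 J

2544.25 J


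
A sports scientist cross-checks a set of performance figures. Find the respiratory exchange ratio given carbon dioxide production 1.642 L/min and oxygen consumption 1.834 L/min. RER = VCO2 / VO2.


VCO2 = 1.642 L/min
VO2 = 1.834 L/min
RER = 1.642 / 1.834 = 0.8953

0.8953


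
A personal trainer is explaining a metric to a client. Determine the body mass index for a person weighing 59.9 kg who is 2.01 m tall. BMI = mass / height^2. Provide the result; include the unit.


BMI = mass / height^2
= 59.9 / 2.01^2
= 59.9 / 4.0401
= 14.83 kg/m^2

14.83 kg/m^2


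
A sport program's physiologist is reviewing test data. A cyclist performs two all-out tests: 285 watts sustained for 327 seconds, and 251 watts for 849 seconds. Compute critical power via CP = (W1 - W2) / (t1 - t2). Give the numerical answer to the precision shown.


W1 = P1 * t1 = 285 * 327 = 93195 J
W2 = P2 * t2 = 251 * 849 = 213099 J
CP = (93195 - 213099) / (327 - 849)
= 229.7 W

229.7 W


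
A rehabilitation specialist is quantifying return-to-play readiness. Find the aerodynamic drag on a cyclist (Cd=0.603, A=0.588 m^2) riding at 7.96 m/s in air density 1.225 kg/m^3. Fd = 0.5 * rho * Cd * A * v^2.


Fd = 0.5 * 1.225 * 0.603 * 0.588 * 7.96^2
= 0.5 * 1.225 * 0.603 * 0.588 * 63.3616
= 13.76 N

13.76 N


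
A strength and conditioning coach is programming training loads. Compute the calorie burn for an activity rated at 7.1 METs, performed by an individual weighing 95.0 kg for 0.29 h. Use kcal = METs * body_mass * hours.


Product of METs and mass = 7.1 * 95.0 = 674.5
Total kcal = 674.5 * 0.29 = 195.61 kcal

195.61 kcal


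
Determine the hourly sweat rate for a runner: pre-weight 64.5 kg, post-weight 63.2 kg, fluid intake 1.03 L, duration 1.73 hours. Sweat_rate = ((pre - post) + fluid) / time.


Mass lost = 64.5 - 63.2 = 1.3 kg
Add fluid consumed: 1.3 + 1.03 = 2.33 L total sweat
Sweat rate = 2.33 / 1.73 = 1.347 L/h

1.347 L/h


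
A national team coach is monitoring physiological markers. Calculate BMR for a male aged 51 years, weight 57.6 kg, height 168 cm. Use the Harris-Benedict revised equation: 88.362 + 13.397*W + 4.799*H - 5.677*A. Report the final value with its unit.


Substituting values:
W term = 13.397 * 57.6 = 771.6672
H term = 4.799 * 168 = 806.232
A term = 5.677 * 51 = 289.527
BMR = 1376.73 kcal/day

1376.73 kcal/day


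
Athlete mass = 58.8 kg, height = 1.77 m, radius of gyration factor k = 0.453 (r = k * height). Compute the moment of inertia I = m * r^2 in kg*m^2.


r = k * height = 0.453 * 1.77 = 0.80181 m
r^2 = 0.80181^2 = 0.642899
I = 58.8 * 0.642899 = 37.802 kg*m^2

37.802 kg*m^2


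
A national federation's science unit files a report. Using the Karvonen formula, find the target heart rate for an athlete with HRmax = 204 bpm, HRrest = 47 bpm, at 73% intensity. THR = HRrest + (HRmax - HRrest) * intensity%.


HRR = 204 - 47 = 157
THR = 47 + 157 * 0.73
= 47 + 114.61
= 161.61 bpm

161.61 bpm


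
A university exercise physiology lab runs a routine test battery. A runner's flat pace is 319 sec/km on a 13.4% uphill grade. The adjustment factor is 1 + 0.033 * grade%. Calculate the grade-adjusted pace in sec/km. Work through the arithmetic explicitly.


Factor = 1 + 0.033 * 13.4 = 1.4422
Adjusted pace = 319 * 1.4422
= 460.06 sec/km

460.06 s/km


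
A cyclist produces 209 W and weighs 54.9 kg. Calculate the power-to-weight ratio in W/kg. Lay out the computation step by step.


P/W = power / mass
= 209 / 54.9
= 3.807 W/kg

3.807 W/kg


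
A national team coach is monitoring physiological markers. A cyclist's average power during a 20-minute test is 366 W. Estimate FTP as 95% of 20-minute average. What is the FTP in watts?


FTP = 20-min power * 0.95
= 366 * 0.95
= 347.7 W

347.7 W


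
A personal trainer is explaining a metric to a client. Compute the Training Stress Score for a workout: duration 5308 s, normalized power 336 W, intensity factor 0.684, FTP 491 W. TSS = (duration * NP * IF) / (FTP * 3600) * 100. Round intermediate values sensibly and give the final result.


Product = 5308 * 336 * 0.684 = 1219905.792
Base = 491 * 3600 = 1767600
TSS = 1219905.792 / 1767600 * 100 = 69.01

69.01 TSS


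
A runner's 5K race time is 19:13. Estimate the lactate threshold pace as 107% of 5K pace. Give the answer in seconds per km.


Total race time = 19*60 + 13 = 1153 seconds
5K pace = 1153 / 5 = 230.6 sec/km
LT pace = 230.6 * 1.07 = 246.74 sec/km

246.74 s/km


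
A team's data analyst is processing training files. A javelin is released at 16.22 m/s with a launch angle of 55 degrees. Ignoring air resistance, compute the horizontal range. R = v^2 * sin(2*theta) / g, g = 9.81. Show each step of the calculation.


Launch speed squared = 263.0884
sin(2 * 55 deg) = 0.939693
Range = 263.0884 * 0.939693 / 9.81
= 25.201 m

25.201 m


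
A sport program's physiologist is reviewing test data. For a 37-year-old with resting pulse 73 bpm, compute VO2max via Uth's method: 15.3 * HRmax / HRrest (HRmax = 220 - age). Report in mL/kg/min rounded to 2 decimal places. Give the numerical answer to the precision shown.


Step 1: HRmax = 220 - 37 = 183 bpm
Step 2: Ratio = 183 / 73 = 2.5068
Step 3: VO2max = 15.3 * 2.5068 = 38.35 mL/kg/min

38.35 mL/kg/min


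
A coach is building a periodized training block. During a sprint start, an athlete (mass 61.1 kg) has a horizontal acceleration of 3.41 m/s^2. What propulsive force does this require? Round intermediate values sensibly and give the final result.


Propulsive force = mass * acceleration
= 61.1 kg * 3.41 m/s^2
= 208.35 N

208.35 N


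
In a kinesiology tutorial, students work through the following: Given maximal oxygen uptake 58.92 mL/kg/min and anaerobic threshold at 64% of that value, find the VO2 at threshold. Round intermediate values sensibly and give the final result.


Percentage as decimal = 0.64
VO2 at AT = 58.92 * 0.64 = 37.71 mL/kg/min

37.71 mL/kg/min


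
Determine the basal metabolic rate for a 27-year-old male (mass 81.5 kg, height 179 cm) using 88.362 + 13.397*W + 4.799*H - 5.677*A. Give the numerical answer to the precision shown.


BMR = 88.362 + 13.397*81.5 + 4.799*179 - 5.677*27
= 1885.96 kcal/day

1885.96 kcal/day


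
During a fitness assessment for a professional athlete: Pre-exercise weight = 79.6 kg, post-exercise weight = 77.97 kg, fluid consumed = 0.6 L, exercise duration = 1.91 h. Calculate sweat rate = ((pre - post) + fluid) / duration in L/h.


Weight loss = 79.6 - 77.97 = 1.63 kg (approx L)
Total sweat = 1.63 + 0.6 = 2.23 L
Sweat rate = 2.23 / 1.91 = 1.168 L/h

1.168 L/h


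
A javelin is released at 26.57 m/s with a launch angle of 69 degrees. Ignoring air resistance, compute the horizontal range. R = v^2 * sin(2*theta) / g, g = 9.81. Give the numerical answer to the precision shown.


Launch speed squared = 705.9649
sin(2 * 69 deg) = 0.669131
Range = 705.9649 * 0.669131 / 9.81
= 48.153 m

48.153 m


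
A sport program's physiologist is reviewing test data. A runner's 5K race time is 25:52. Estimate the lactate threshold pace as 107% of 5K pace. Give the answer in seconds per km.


Total race time = 25*60 + 52 = 1552 seconds
5K pace = 1552 / 5 = 310.4 sec/km
LT pace = 310.4 * 1.07 = 332.13 sec/km

332.13 s/km


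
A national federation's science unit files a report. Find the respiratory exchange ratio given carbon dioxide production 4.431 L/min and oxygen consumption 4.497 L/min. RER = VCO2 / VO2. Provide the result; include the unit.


VCO2 = 4.431 L/min
VO2 = 4.497 L/min
RER = 4.431 / 4.497 = 0.9853

0.9853


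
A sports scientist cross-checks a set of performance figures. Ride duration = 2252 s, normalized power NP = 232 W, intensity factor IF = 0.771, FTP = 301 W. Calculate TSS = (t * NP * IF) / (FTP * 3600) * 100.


Numerator = 2252 * 232 * 0.771 = 402819.744
Denominator = 301 * 3600 = 1083600
TSS = 402819.744 / 1083600 * 100
= 37.17

37.17 TSS


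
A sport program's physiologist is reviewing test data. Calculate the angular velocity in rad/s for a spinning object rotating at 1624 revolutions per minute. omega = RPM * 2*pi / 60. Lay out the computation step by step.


omega = RPM * 2*pi / 60
= 1624 * 6.28318531 / 60
= 170.065 rad/s

170.065 rad/s


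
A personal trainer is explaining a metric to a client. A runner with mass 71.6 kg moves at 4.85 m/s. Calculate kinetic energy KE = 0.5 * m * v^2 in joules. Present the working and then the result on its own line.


v^2 = 4.85^2 = 23.5225
KE = 0.5 * 71.6 * 23.5225
= 842.11 J

842.11 J


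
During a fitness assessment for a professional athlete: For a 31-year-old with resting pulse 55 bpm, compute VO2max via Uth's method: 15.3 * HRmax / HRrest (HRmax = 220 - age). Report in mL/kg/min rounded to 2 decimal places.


Step 1: HRmax = 220 - 31 = 189 bpm
Step 2: Ratio = 189 / 55 = 3.4364
Step 3: VO2max = 15.3 * 3.4364 = 52.58 mL/kg/min

52.58 mL/kg/min


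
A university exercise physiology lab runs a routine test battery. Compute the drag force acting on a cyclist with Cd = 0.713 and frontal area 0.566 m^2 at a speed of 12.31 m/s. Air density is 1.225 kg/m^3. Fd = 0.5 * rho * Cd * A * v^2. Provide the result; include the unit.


Step 1: v^2 = 151.5361
Step 2: Fd = 0.5 * 1.225 * 0.713 * 0.566 * 151.5361
= 37.457 N

37.457 N


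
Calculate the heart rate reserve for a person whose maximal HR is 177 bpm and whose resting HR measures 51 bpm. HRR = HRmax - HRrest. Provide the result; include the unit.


HRmax = 177 bpm
HRrest = 51 bpm
HRR = 177 - 51 = 126 bpm

126 bpm


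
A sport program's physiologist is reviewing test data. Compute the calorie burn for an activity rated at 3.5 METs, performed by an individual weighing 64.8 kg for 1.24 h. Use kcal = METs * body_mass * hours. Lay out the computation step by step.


Product of METs and mass = 3.5 * 64.8 = 226.8
Total kcal = 226.8 * 1.24 = 281.23 kcal

281.23 kcal


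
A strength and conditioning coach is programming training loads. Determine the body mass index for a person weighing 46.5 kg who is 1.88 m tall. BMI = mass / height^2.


BMI = mass / height^2
= 46.5 / 1.88^2
= 46.5 / 3.5344
= 13.16 kg/m^2

13.16 kg/m^2


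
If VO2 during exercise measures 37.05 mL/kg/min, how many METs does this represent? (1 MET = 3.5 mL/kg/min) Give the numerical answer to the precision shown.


METs = VO2 / 3.5 = 37.05 / 3.5 = 10.59

10.59 METs


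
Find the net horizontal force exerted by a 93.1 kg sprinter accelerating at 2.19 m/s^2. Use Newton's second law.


Newton's second law: F = m * a
F = 93.1 * 2.19 = 203.89 N

203.89 N


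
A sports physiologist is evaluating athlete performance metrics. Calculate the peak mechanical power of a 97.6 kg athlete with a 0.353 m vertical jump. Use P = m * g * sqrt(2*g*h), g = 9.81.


First, sqrt(2gh) = sqrt(2 * 9.81 * 0.353)
= sqrt(6.92586) = 2.631703 m/s
Power = 97.6 * 9.81 * 2.631703 = 2519.74 W

2519.74 W


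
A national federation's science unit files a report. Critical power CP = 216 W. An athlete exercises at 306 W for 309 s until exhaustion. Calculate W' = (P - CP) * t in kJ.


P - CP = 306 - 216 = 90 W
W' = 90 * 309 = 27810 J
= 27810 / 1000 = 27.81 kJ

27.81 kJ


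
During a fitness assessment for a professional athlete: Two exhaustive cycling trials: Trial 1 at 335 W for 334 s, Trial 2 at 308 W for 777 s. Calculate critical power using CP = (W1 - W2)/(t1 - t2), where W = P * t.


W1 = 335 * 334 = 111890 J
W2 = 308 * 777 = 239316 J
CP = (111890 - 239316) / (334 - 777)
= -127426 / -443
= 287.64 W

287.64 W


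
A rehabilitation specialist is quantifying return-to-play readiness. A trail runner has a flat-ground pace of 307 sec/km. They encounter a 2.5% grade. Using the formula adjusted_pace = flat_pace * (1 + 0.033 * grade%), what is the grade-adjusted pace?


Grade factor = 1 + 0.033 * 2.5 = 1.0825
Adjusted = 307 * 1.0825 = 332.33 sec/km

332.33 s/km


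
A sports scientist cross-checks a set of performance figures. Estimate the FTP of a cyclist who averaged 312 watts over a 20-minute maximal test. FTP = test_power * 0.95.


FTP = 312 * 0.95 = 296.4 W

296.4 W


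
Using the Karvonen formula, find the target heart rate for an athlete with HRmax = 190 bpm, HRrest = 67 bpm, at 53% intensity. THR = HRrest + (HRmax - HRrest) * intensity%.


HRR = 190 - 67 = 123
THR = 67 + 123 * 0.53
= 67 + 65.19
= 132.19 bpm

132.19 bpm


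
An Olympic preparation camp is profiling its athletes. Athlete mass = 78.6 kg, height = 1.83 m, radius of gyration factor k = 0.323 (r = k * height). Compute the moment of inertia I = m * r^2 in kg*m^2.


r = k * height = 0.323 * 1.83 = 0.59109 m
r^2 = 0.59109^2 = 0.349387
I = 78.6 * 0.349387 = 27.462 kg*m^2

27.462 kg*m^2


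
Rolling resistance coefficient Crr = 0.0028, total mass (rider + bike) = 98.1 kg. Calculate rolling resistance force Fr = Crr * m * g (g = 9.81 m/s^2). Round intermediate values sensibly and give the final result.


Fr = Crr * m * g
= 0.0028 * 98.1 * 9.81
= 2.695 N

2.695 N


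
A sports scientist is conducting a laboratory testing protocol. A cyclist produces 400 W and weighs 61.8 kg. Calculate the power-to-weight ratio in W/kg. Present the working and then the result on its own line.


P/W = power / mass
= 400 / 61.8
= 6.472 W/kg

6.472 W/kg


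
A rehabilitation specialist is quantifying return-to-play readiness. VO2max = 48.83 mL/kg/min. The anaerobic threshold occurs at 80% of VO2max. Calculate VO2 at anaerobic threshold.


AT fraction = 80 / 100 = 0.8
AT VO2 = 48.83 * 0.8
= 39.06 mL/kg/min

39.06 mL/kg/min


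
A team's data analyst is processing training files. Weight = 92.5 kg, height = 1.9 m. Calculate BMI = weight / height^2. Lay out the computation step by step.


height^2 = 1.9^2 = 3.61
BMI = 92.5 / 3.61 = 25.62 kg/m^2

25.62 kg/m^2


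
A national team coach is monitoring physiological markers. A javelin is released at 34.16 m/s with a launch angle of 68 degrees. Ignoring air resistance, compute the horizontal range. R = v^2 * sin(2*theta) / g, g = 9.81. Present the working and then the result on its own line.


Launch speed squared = 1166.9056
sin(2 * 68 deg) = 0.694658
Range = 1166.9056 * 0.694658 / 9.81
= 82.63 m

82.63 m


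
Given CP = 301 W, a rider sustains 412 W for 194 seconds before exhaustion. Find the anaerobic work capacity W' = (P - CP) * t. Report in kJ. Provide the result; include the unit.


Excess power = 412 - 301 = 111 W
Work above CP = 111 * 194 = 21534 J
W' = 21.534 kJ

21.534 kJ


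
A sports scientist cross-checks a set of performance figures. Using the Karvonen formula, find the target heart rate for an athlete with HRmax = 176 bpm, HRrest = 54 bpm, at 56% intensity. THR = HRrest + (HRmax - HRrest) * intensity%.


HRR = 176 - 54 = 122
THR = 54 + 122 * 0.56
= 54 + 68.32
= 122.32 bpm

122.32 bpm


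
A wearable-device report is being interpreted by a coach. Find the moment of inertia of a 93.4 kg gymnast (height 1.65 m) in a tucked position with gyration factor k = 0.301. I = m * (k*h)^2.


Radius of gyration = 0.301 * 1.65 = 0.49665 m
I = 93.4 * 0.49665^2
= 93.4 * 0.246661
= 23.038 kg*m^2

23.038 kg*m^2


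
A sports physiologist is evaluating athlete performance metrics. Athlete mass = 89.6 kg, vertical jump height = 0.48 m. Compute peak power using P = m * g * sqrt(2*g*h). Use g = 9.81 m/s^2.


sqrt(2 * 9.81 * 0.48) = sqrt(9.4176) = 3.068811 m/s
P = 89.6 * 9.81 * 3.068811
= 2697.41 W

2697.41 W
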